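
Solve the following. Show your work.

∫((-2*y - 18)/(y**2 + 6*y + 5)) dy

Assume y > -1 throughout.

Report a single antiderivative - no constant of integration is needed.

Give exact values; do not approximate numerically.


Step 1. Decompose ∫((-2*y - 18)/(y**2 + 6*y + 5)) dy by partial fractions, (-2*y - 18)/(y**2 + 6*y + 5) = 2/(y + 5) - 4/(y + 1): now ∫(-4/(y + 1)) dy + ∫(2/(y + 5)) dy.
Step 2. Evaluate the standard form [assuming y > -5]: now 2*log(y + 5) + ∫(-4/(y + 1)) dy.
Step 3. Evaluate the standard form [assuming y > -1]: now -4*log(y + 1) + 2*log(y + 5).
Answer: -4*log(y + 1) + 2*log(y + 5).


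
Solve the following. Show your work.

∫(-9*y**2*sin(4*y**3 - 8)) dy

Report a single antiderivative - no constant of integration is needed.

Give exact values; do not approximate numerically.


Step 1. Substitute u = y**3 - 2, turning ∫(-9*y**2*sin(4*y**3 - 8)) dy into ∫(-3*sin(4*u)) du: now ∫(-3*sin(4*u)) du.
Step 2. Evaluate the standard form: now 3*cos(4*u)/4.
Step 3. Substitute back u = y**3 - 2: now 3*cos(4*y**3 - 8)/4.
Answer: 3*cos(4*y**3 - 8)/4.


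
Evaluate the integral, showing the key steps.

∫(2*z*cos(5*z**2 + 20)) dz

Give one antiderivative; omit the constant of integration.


Step 1. Substitute u = z**2 + 4, turning ∫(2*z*cos(5*z**2 + 20)) dz into ∫(cos(5*u)) du: now ∫(cos(5*u)) du.
Step 2. Evaluate the standard form: now sin(5*u)/5.
Step 3. Substitute back u = z**2 + 4: now sin(5*z**2 + 20)/5.
Answer: sin(5*z**2 + 20)/5.


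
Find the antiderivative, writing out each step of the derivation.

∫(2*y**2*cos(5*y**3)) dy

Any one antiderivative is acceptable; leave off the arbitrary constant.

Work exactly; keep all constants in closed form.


Step 1. Substitute u = y**3, turning ∫(2*y**2*cos(5*y**3)) dy into ∫(2*cos(5*u)/3) du: now ∫(2*cos(5*u)/3) du.
Step 2. Evaluate the standard form: now 2*sin(5*u)/15.
Step 3. Substitute back u = y**3: now 2*sin(5*y**3)/15.
Answer: 2*sin(5*y**3)/15.


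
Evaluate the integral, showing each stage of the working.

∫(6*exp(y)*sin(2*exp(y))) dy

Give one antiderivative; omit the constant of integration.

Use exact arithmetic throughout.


Step 1. Substitute u = exp(y), turning ∫(6*exp(y)*sin(2*exp(y))) dy into ∫(6*sin(2*u)) du: now ∫(6*sin(2*u)) du.
Step 2. Evaluate the standard form: now -3*cos(2*u).
Step 3. Substitute back u = exp(y): now -3*cos(2*exp(y)).
Answer: -3*cos(2*exp(y)).


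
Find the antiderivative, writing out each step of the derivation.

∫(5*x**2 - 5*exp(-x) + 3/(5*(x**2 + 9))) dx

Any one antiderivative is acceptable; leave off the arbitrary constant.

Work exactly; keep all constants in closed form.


Step 1. Rewrite: now ∫(5*x**2) dx + ∫(3/(5*(x**2 + 9))) dx + ∫(-5*exp(-x)) dx.
Step 2. Evaluate the standard form: now ∫(5*x**2) dx + ∫(3/(5*(x**2 + 9))) dx + 5*exp(-x).
Step 3. Evaluate the standard form: now 5*x**3/3 + ∫(3/(5*(x**2 + 9))) dx + 5*exp(-x).
Step 4. Evaluate the standard form: now 5*x**3/3 + atan(x/3)/5 + 5*exp(-x).
Answer: 5*x**3/3 + atan(x/3)/5 + 5*exp(-x).


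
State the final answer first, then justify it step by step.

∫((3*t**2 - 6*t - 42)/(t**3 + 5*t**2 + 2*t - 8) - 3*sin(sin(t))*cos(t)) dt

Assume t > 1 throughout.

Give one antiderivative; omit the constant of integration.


The answer is -3*log(t - 1) + 3*log(t + 2) + 3*log(t + 4) + 3*cos(sin(t)).
Step 1. Rewrite: now ∫((3*t**2 - 6*t - 42)/(t**3 + 5*t**2 + 2*t - 8)) dt + ∫(-3*sin(sin(t))*cos(t)) dt.
Step 2. Decompose ∫((3*t**2 - 6*t - 42)/(t**3 + 5*t**2 + 2*t - 8)) dt by partial fractions, (3*t**2 - 6*t - 42)/(t**3 + 5*t**2 + 2*t - 8) = 3/(t + 4) + 3/(t + 2) - 3/(t - 1): now ∫(-3*sin(sin(t))*cos(t)) dt + ∫(-3/(t - 1)) dt + ∫(3/(t + 2)) dt + ∫(3/(t + 4)) dt.
Step 3. Evaluate the standard form [assuming t > -4]: now 3*log(t + 4) + ∫(-3*sin(sin(t))*cos(t)) dt + ∫(-3/(t - 1)) dt + ∫(3/(t + 2)) dt.
Step 4. Evaluate the standard form [assuming t > 1]: now -3*log(t - 1) + 3*log(t + 4) + ∫(-3*sin(sin(t))*cos(t)) dt + ∫(3/(t + 2)) dt.
Step 5. Evaluate the standard form [assuming t > -2]: now -3*log(t - 1) + 3*log(t + 2) + 3*log(t + 4) + ∫(-3*sin(sin(t))*cos(t)) dt.
Step 6. Substitute u = sin(t), turning ∫(-3*sin(sin(t))*cos(t)) dt into ∫(-3*sin(u)) du: now -3*log(t - 1) + 3*log(t + 2) + 3*log(t + 4) + ∫(-3*sin(u)) du.
Step 7. Evaluate the standard form: now -3*log(t - 1) + 3*log(t + 2) + 3*log(t + 4) + 3*cos(u).
Step 8. Substitute back u = sin(t): now -3*log(t - 1) + 3*log(t + 2) + 3*log(t + 4) + 3*cos(sin(t)).
Answer: -3*log(t - 1) + 3*log(t + 2) + 3*log(t + 4) + 3*cos(sin(t)).


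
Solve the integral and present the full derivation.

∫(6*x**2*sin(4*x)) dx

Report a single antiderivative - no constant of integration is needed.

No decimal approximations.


Step 1. Integrate ∫(6*x**2*sin(4*x)) dx by parts with u = x**2, dv = (6*sin(4*x)) dx, so v = -3*cos(4*x)/2: now -3*x**2*cos(4*x)/2 + ∫(3*x*cos(4*x)) dx.
Step 2. Integrate ∫(3*x*cos(4*x)) dx by parts with u = x, dv = (3*cos(4*x)) dx, so v = 3*sin(4*x)/4: now -3*x**2*cos(4*x)/2 + 3*x*sin(4*x)/4 + ∫(-3*sin(4*x)/4) dx.
Step 3. Evaluate the standard form: now -3*x**2*cos(4*x)/2 + 3*x*sin(4*x)/4 + 3*cos(4*x)/16.
Answer: -3*x**2*cos(4*x)/2 + 3*x*sin(4*x)/4 + 3*cos(4*x)/16.


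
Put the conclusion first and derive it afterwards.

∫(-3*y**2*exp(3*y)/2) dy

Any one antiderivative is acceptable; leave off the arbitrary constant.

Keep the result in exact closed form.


The answer is -y**2*exp(3*y)/2 + y*exp(3*y)/3 - exp(3*y)/9.
Step 1. Integrate ∫(-3*y**2*exp(3*y)/2) dy by parts with u = y**2, dv = (-3*exp(3*y)/2) dy, so v = -exp(3*y)/2: now -y**2*exp(3*y)/2 + ∫(y*exp(3*y)) dy.
Step 2. Integrate ∫(y*exp(3*y)) dy by parts with u = y, dv = (exp(3*y)) dy, so v = exp(3*y)/3: now -y**2*exp(3*y)/2 + y*exp(3*y)/3 + ∫(-exp(3*y)/3) dy.
Step 3. Evaluate the standard form: now -y**2*exp(3*y)/2 + y*exp(3*y)/3 - exp(3*y)/9.
Answer: -y**2*exp(3*y)/2 + y*exp(3*y)/3 - exp(3*y)/9.


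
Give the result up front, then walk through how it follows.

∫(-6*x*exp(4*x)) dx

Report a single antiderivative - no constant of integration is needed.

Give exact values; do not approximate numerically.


The answer is -3*x*exp(4*x)/2 + 3*exp(4*x)/8.
Step 1. Integrate ∫(-6*x*exp(4*x)) dx by parts with u = x, dv = (-6*exp(4*x)) dx, so v = -3*exp(4*x)/2: now -3*x*exp(4*x)/2 + ∫(3*exp(4*x)/2) dx.
Step 2. Evaluate the standard form: now -3*x*exp(4*x)/2 + 3*exp(4*x)/8.
Answer: -3*x*exp(4*x)/2 + 3*exp(4*x)/8.


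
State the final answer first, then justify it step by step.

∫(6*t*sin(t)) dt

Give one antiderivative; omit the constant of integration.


The answer is -6*t*cos(t) + 6*sin(t).
Step 1. Integrate ∫(6*t*sin(t)) dt by parts with u = t, dv = (6*sin(t)) dt, so v = -6*cos(t): now -6*t*cos(t) + ∫(6*cos(t)) dt.
Step 2. Evaluate the standard form: now -6*t*cos(t) + 6*sin(t).
Answer: -6*t*cos(t) + 6*sin(t).


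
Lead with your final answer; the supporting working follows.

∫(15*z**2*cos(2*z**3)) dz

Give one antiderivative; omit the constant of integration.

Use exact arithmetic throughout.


The answer is 5*sin(2*z**3)/2.
Step 1. Substitute u = z**3, turning ∫(15*z**2*cos(2*z**3)) dz into ∫(5*cos(2*u)) du: now ∫(5*cos(2*u)) du.
Step 2. Evaluate the standard form: now 5*sin(2*u)/2.
Step 3. Substitute back u = z**3: now 5*sin(2*z**3)/2.
Answer: 5*sin(2*z**3)/2.


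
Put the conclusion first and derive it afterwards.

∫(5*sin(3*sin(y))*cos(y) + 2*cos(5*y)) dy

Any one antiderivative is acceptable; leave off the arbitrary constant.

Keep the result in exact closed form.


The answer is 2*sin(5*y)/5 - 5*cos(3*sin(y))/3.
Step 1. Rewrite: now ∫(5*sin(3*sin(y))*cos(y)) dy + ∫(2*cos(5*y)) dy.
Step 2. Evaluate the standard form: now 2*sin(5*y)/5 + ∫(5*sin(3*sin(y))*cos(y)) dy.
Step 3. Substitute u = sin(y), turning ∫(5*sin(3*sin(y))*cos(y)) dy into ∫(5*sin(3*u)) du: now 2*sin(5*y)/5 + ∫(5*sin(3*u)) du.
Step 4. Evaluate the standard form: now 2*sin(5*y)/5 - 5*cos(3*u)/3.
Step 5. Substitute back u = sin(y): now 2*sin(5*y)/5 - 5*cos(3*sin(y))/3.
Answer: 2*sin(5*y)/5 - 5*cos(3*sin(y))/3.


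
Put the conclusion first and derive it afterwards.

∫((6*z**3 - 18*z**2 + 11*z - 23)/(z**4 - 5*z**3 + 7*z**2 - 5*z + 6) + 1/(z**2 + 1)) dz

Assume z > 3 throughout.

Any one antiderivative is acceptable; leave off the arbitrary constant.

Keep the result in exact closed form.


The answer is log(z - 3) + 5*log(z - 2).
Step 1. Rewrite: now ∫((6*z**3 - 18*z**2 + 11*z - 23)/(z**4 - 5*z**3 + 7*z**2 - 5*z + 6)) dz + ∫(1/(z**2 + 1)) dz.
Step 2. Evaluate the standard form: now atan(z) + ∫((6*z**3 - 18*z**2 + 11*z - 23)/(z**4 - 5*z**3 + 7*z**2 - 5*z + 6)) dz.
Step 3. Decompose ∫((6*z**3 - 18*z**2 + 11*z - 23)/(z**4 - 5*z**3 + 7*z**2 - 5*z + 6)) dz by partial fractions, (6*z**3 - 18*z**2 + 11*z - 23)/(z**4 - 5*z**3 + 7*z**2 - 5*z + 6) = -1/(z**2 + 1) + 5/(z - 2) + 1/(z - 3): now atan(z) + ∫(1/(z - 3)) dz + ∫(5/(z - 2)) dz + ∫(-1/(z**2 + 1)) dz.
Step 4. Evaluate the standard form [assuming z > 3]: now log(z - 3) + atan(z) + ∫(5/(z - 2)) dz + ∫(-1/(z**2 + 1)) dz.
Step 5. Evaluate the standard form [assuming z > 2]: now log(z - 3) + 5*log(z - 2) + atan(z) + ∫(-1/(z**2 + 1)) dz.
Step 6. Evaluate the standard form: now log(z - 3) + 5*log(z - 2).
Answer: log(z - 3) + 5*log(z - 2).


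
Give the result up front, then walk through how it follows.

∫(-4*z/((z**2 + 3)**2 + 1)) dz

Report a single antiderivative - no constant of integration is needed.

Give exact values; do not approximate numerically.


The answer is -2*atan(z**2 + 3).
Step 1. Substitute u = z**2 + 3, turning ∫(-4*z/((z**2 + 3)**2 + 1)) dz into ∫(-2/(u**2 + 1)) du: now ∫(-2/(u**2 + 1)) du.
Step 2. Evaluate the standard form: now -2*atan(u).
Step 3. Substitute back u = z**2 + 3: now -2*atan(z**2 + 3).
Answer: -2*atan(z**2 + 3).


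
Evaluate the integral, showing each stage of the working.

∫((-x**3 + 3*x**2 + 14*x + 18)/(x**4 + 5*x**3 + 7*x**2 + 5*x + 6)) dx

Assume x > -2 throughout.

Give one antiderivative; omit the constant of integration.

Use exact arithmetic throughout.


Step 1. Decompose ∫((-x**3 + 3*x**2 + 14*x + 18)/(x**4 + 5*x**3 + 7*x**2 + 5*x + 6)) dx by partial fractions, (-x**3 + 3*x**2 + 14*x + 18)/(x**4 + 5*x**3 + 7*x**2 + 5*x + 6) = 3/(x**2 + 1) - 3/(x + 3) + 2/(x + 2): now ∫(2/(x + 2)) dx + ∫(-3/(x + 3)) dx + ∫(3/(x**2 + 1)) dx.
Step 2. Evaluate the standard form [assuming x > -3]: now -3*log(x + 3) + ∫(2/(x + 2)) dx + ∫(3/(x**2 + 1)) dx.
Step 3. Evaluate the standard form [assuming x > -2]: now 2*log(x + 2) - 3*log(x + 3) + ∫(3/(x**2 + 1)) dx.
Step 4. Evaluate the standard form: now 2*log(x + 2) - 3*log(x + 3) + 3*atan(x).
Answer: 2*log(x + 2) - 3*log(x + 3) + 3*atan(x).


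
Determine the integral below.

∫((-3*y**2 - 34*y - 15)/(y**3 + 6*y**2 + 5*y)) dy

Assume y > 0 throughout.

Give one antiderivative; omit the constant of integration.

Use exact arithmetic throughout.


Answer: -3*log(y) - 4*log(y + 1) + 4*log(y + 5).


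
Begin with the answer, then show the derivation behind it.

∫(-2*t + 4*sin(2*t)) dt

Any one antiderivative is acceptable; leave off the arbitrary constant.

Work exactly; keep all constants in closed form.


The answer is -t**2 - 2*cos(2*t).
Step 1. Rewrite: now ∫(-2*t) dt + ∫(4*sin(2*t)) dt.
Step 2. Evaluate the standard form: now -t**2 + ∫(4*sin(2*t)) dt.
Step 3. Evaluate the standard form: now -t**2 - 2*cos(2*t).
Answer: -t**2 - 2*cos(2*t).


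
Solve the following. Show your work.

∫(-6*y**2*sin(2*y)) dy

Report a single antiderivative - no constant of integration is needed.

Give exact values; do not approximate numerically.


Step 1. Integrate ∫(-6*y**2*sin(2*y)) dy by parts with u = y**2, dv = (-6*sin(2*y)) dy, so v = 3*cos(2*y): now 3*y**2*cos(2*y) + ∫(-6*y*cos(2*y)) dy.
Step 2. Integrate ∫(-6*y*cos(2*y)) dy by parts with u = y, dv = (-6*cos(2*y)) dy, so v = -3*sin(2*y): now 3*y**2*cos(2*y) - 3*y*sin(2*y) + ∫(3*sin(2*y)) dy.
Step 3. Evaluate the standard form: now 3*y**2*cos(2*y) - 3*y*sin(2*y) - 3*cos(2*y)/2.
Answer: 3*y**2*cos(2*y) - 3*y*sin(2*y) - 3*cos(2*y)/2.


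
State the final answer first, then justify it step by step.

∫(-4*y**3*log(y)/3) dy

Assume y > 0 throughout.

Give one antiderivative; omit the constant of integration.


The answer is -y**4*log(y)/3 + y**4/12.
Step 1. Integrate ∫(-4*y**3*log(y)/3) dy by parts with u = log(y), dv = (-4*y**3/3) dy, so v = -y**4/3 [assuming y > 0]: now -y**4*log(y)/3 + ∫(y**3/3) dy.
Step 2. Evaluate the standard form: now -y**4*log(y)/3 + y**4/12.
Answer: -y**4*log(y)/3 + y**4/12.


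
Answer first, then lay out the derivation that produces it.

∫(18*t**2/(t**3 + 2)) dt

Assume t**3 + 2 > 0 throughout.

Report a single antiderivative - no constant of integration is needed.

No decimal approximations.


The answer is 6*log(t**3 + 2).
Step 1. Substitute u = t**3 + 2, turning ∫(18*t**2/(t**3 + 2)) dt into ∫(6/u) du: now ∫(6/u) du.
Step 2. Evaluate the standard form [assuming u > 0]: now 6*log(u).
Step 3. Substitute back u = t**3 + 2: now 6*log(t**3 + 2).
Answer: 6*log(t**3 + 2).


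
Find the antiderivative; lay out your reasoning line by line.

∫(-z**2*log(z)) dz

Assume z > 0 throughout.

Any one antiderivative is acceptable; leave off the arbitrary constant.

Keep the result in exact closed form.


Step 1. Integrate ∫(-z**2*log(z)) dz by parts with u = log(z), dv = (-z**2) dz, so v = -z**3/3 [assuming z > 0]: now -z**3*log(z)/3 + ∫(z**2/3) dz.
Step 2. Evaluate the standard form: now -z**3*log(z)/3 + z**3/9.
Answer: -z**3*log(z)/3 + z**3/9.


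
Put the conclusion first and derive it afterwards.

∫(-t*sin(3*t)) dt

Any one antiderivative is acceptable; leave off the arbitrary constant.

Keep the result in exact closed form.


The answer is t*cos(3*t)/3 - sin(3*t)/9.
Step 1. Integrate ∫(-t*sin(3*t)) dt by parts with u = t, dv = (-sin(3*t)) dt, so v = cos(3*t)/3: now t*cos(3*t)/3 + ∫(-cos(3*t)/3) dt.
Step 2. Evaluate the standard form: now t*cos(3*t)/3 - sin(3*t)/9.
Answer: t*cos(3*t)/3 - sin(3*t)/9.


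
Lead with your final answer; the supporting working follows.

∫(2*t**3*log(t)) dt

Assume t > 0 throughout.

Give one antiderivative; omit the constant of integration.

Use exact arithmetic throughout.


The answer is t**4*log(t)/2 - t**4/8.
Step 1. Integrate ∫(2*t**3*log(t)) dt by parts with u = log(t), dv = (2*t**3) dt, so v = t**4/2 [assuming t > 0]: now t**4*log(t)/2 + ∫(-t**3/2) dt.
Step 2. Evaluate the standard form: now t**4*log(t)/2 - t**4/8.
Answer: t**4*log(t)/2 - t**4/8.


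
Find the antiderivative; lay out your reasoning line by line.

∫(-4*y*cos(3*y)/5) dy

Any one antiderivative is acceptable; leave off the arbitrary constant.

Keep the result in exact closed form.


Step 1. Integrate ∫(-4*y*cos(3*y)/5) dy by parts with u = y, dv = (-4*cos(3*y)/5) dy, so v = -4*sin(3*y)/15: now -4*y*sin(3*y)/15 + ∫(4*sin(3*y)/15) dy.
Step 2. Evaluate the standard form: now -4*y*sin(3*y)/15 - 4*cos(3*y)/45.
Answer: -4*y*sin(3*y)/15 - 4*cos(3*y)/45.


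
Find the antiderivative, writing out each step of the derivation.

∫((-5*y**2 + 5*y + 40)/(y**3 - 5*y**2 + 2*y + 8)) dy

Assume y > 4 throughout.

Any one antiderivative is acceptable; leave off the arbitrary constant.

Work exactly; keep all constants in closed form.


Step 1. Decompose ∫((-5*y**2 + 5*y + 40)/(y**3 - 5*y**2 + 2*y + 8)) dy by partial fractions, (-5*y**2 + 5*y + 40)/(y**3 - 5*y**2 + 2*y + 8) = 2/(y + 1) - 5/(y - 2) - 2/(y - 4): now ∫(-2/(y - 4)) dy + ∫(-5/(y - 2)) dy + ∫(2/(y + 1)) dy.
Step 2. Evaluate the standard form [assuming y > 2]: now -5*log(y - 2) + ∫(-2/(y - 4)) dy + ∫(2/(y + 1)) dy.
Step 3. Evaluate the standard form [assuming y > 4]: now -2*log(y - 4) - 5*log(y - 2) + ∫(2/(y + 1)) dy.
Step 4. Evaluate the standard form [assuming y > -1]: now -2*log(y - 4) - 5*log(y - 2) + 2*log(y + 1).
Answer: -2*log(y - 4) - 5*log(y - 2) + 2*log(y + 1).


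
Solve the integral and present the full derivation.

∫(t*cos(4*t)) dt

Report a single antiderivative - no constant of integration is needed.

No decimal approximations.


Step 1. Integrate ∫(t*cos(4*t)) dt by parts with u = t, dv = (cos(4*t)) dt, so v = sin(4*t)/4: now t*sin(4*t)/4 + ∫(-sin(4*t)/4) dt.
Step 2. Evaluate the standard form: now t*sin(4*t)/4 + cos(4*t)/16.
Answer: t*sin(4*t)/4 + cos(4*t)/16.


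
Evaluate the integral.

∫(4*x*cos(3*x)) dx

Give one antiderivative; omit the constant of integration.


Answer: 4*x*sin(3*x)/3 + 4*cos(3*x)/9.


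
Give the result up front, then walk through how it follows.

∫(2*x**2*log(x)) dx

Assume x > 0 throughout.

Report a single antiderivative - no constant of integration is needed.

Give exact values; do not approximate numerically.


The answer is 2*x**3*log(x)/3 - 2*x**3/9.
Step 1. Integrate ∫(2*x**2*log(x)) dx by parts with u = log(x), dv = (2*x**2) dx, so v = 2*x**3/3 [assuming x > 0]: now 2*x**3*log(x)/3 + ∫(-2*x**2/3) dx.
Step 2. Evaluate the standard form: now 2*x**3*log(x)/3 - 2*x**3/9.
Answer: 2*x**3*log(x)/3 - 2*x**3/9.


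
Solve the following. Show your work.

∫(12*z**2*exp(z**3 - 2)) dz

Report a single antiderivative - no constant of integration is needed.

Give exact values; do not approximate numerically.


Step 1. Substitute u = z**3 - 2, turning ∫(12*z**2*exp(z**3 - 2)) dz into ∫(4*exp(u)) du: now ∫(4*exp(u)) du.
Step 2. Evaluate the standard form: now 4*exp(u).
Step 3. Substitute back u = z**3 - 2: now 4*exp(z**3 - 2).
Answer: 4*exp(z**3 - 2).


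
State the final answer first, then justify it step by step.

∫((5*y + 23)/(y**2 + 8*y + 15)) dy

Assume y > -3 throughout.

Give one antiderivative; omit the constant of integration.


The answer is 4*log(y + 3) + log(y + 5).
Step 1. Decompose ∫((5*y + 23)/(y**2 + 8*y + 15)) dy by partial fractions, (5*y + 23)/(y**2 + 8*y + 15) = 1/(y + 5) + 4/(y + 3): now ∫(4/(y + 3)) dy + ∫(1/(y + 5)) dy.
Step 2. Evaluate the standard form [assuming y > -5]: now log(y + 5) + ∫(4/(y + 3)) dy.
Step 3. Evaluate the standard form [assuming y > -3]: now 4*log(y + 3) + log(y + 5).
Answer: 4*log(y + 3) + log(y + 5).


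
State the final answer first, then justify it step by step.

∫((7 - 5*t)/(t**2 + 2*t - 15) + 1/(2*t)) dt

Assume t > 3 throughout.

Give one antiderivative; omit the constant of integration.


The answer is log(t)/2 - log(t - 3) - 4*log(t + 5).
Step 1. Rewrite: now ∫(1/(2*t)) dt + ∫((7 - 5*t)/(t**2 + 2*t - 15)) dt.
Step 2. Decompose ∫((7 - 5*t)/(t**2 + 2*t - 15)) dt by partial fractions, (7 - 5*t)/(t**2 + 2*t - 15) = -4/(t + 5) - 1/(t - 3): now ∫(1/(2*t)) dt + ∫(-1/(t - 3)) dt + ∫(-4/(t + 5)) dt.
Step 3. Evaluate the standard form [assuming t > 3]: now -log(t - 3) + ∫(1/(2*t)) dt + ∫(-4/(t + 5)) dt.
Step 4. Evaluate the standard form [assuming t > -5]: now -log(t - 3) - 4*log(t + 5) + ∫(1/(2*t)) dt.
Step 5. Evaluate the standard form [assuming t > 0]: now log(t)/2 - log(t - 3) - 4*log(t + 5).
Answer: log(t)/2 - log(t - 3) - 4*log(t + 5).


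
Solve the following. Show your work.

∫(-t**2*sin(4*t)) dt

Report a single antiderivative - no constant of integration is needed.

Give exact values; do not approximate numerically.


Step 1. Integrate ∫(-t**2*sin(4*t)) dt by parts with u = t**2, dv = (-sin(4*t)) dt, so v = cos(4*t)/4: now t**2*cos(4*t)/4 + ∫(-t*cos(4*t)/2) dt.
Step 2. Integrate ∫(-t*cos(4*t)/2) dt by parts with u = t, dv = (-cos(4*t)/2) dt, so v = -sin(4*t)/8: now t**2*cos(4*t)/4 - t*sin(4*t)/8 + ∫(sin(4*t)/8) dt.
Step 3. Evaluate the standard form: now t**2*cos(4*t)/4 - t*sin(4*t)/8 - cos(4*t)/32.
Answer: t**2*cos(4*t)/4 - t*sin(4*t)/8 - cos(4*t)/32.


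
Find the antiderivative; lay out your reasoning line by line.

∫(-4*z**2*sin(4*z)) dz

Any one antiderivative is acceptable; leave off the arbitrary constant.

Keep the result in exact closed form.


Step 1. Integrate ∫(-4*z**2*sin(4*z)) dz by parts with u = z**2, dv = (-4*sin(4*z)) dz, so v = cos(4*z): now z**2*cos(4*z) + ∫(-2*z*cos(4*z)) dz.
Step 2. Integrate ∫(-2*z*cos(4*z)) dz by parts with u = z, dv = (-2*cos(4*z)) dz, so v = -sin(4*z)/2: now z**2*cos(4*z) - z*sin(4*z)/2 + ∫(sin(4*z)/2) dz.
Step 3. Evaluate the standard form: now z**2*cos(4*z) - z*sin(4*z)/2 - cos(4*z)/8.
Answer: z**2*cos(4*z) - z*sin(4*z)/2 - cos(4*z)/8.


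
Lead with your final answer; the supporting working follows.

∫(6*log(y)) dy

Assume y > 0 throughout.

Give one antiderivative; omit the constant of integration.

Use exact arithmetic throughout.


The answer is 6*y*log(y) - 6*y.
Step 1. Integrate ∫(6*log(y)) dy by parts with u = log(y), dv = (6) dy, so v = 6*y [assuming y > 0]: now 6*y*log(y) + ∫(-6) dy.
Step 2. Evaluate the standard form: now 6*y*log(y) - 6*y.
Answer: 6*y*log(y) - 6*y.


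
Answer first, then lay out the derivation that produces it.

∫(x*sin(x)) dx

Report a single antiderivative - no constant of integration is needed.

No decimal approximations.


The answer is -x*cos(x) + sin(x).
Step 1. Integrate ∫(x*sin(x)) dx by parts with u = x, dv = (sin(x)) dx, so v = -cos(x): now -x*cos(x) + ∫(cos(x)) dx.
Step 2. Evaluate the standard form: now -x*cos(x) + sin(x).
Answer: -x*cos(x) + sin(x).


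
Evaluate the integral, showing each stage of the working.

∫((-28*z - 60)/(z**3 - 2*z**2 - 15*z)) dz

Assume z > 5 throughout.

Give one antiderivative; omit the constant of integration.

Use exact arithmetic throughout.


Step 1. Decompose ∫((-28*z - 60)/(z**3 - 2*z**2 - 15*z)) dz by partial fractions, (-28*z - 60)/(z**3 - 2*z**2 - 15*z) = 1/(z + 3) - 5/(z - 5) + 4/z: now ∫(4/z) dz + ∫(-5/(z - 5)) dz + ∫(1/(z + 3)) dz.
Step 2. Evaluate the standard form [assuming z > -3]: now log(z + 3) + ∫(4/z) dz + ∫(-5/(z - 5)) dz.
Step 3. Evaluate the standard form [assuming z > 0]: now 4*log(z) + log(z + 3) + ∫(-5/(z - 5)) dz.
Step 4. Evaluate the standard form [assuming z > 5]: now 4*log(z) - 5*log(z - 5) + log(z + 3).
Answer: 4*log(z) - 5*log(z - 5) + log(z + 3).


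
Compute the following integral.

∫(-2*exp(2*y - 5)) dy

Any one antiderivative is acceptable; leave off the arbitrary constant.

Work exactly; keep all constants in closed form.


Answer: -exp(2*y - 5).


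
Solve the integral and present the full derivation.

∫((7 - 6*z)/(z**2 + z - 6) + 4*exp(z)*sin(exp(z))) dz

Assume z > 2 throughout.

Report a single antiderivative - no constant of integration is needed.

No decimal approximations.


Step 1. Rewrite: now ∫((7 - 6*z)/(z**2 + z - 6)) dz + ∫(4*exp(z)*sin(exp(z))) dz.
Step 2. Decompose ∫((7 - 6*z)/(z**2 + z - 6)) dz by partial fractions, (7 - 6*z)/(z**2 + z - 6) = -5/(z + 3) - 1/(z - 2): now ∫(4*exp(z)*sin(exp(z))) dz + ∫(-1/(z - 2)) dz + ∫(-5/(z + 3)) dz.
Step 3. Evaluate the standard form [assuming z > 2]: now -log(z - 2) + ∫(4*exp(z)*sin(exp(z))) dz + ∫(-5/(z + 3)) dz.
Step 4. Evaluate the standard form [assuming z > -3]: now -log(z - 2) - 5*log(z + 3) + ∫(4*exp(z)*sin(exp(z))) dz.
Step 5. Substitute u = exp(z), turning ∫(4*exp(z)*sin(exp(z))) dz into ∫(4*sin(u)) du: now -log(z - 2) - 5*log(z + 3) + ∫(4*sin(u)) du.
Step 6. Evaluate the standard form: now -log(z - 2) - 5*log(z + 3) - 4*cos(u).
Step 7. Substitute back u = exp(z): now -log(z - 2) - 5*log(z + 3) - 4*cos(exp(z)).
Answer: -log(z - 2) - 5*log(z + 3) - 4*cos(exp(z)).


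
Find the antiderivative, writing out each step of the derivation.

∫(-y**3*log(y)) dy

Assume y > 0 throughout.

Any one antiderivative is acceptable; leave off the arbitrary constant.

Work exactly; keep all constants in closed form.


Step 1. Integrate ∫(-y**3*log(y)) dy by parts with u = log(y), dv = (-y**3) dy, so v = -y**4/4 [assuming y > 0]: now -y**4*log(y)/4 + ∫(y**3/4) dy.
Step 2. Evaluate the standard form: now -y**4*log(y)/4 + y**4/16.
Answer: -y**4*log(y)/4 + y**4/16.


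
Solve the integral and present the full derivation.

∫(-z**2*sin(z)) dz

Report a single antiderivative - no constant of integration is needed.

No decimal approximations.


Step 1. Integrate ∫(-z**2*sin(z)) dz by parts with u = z**2, dv = (-sin(z)) dz, so v = cos(z): now z**2*cos(z) + ∫(-2*z*cos(z)) dz.
Step 2. Integrate ∫(-2*z*cos(z)) dz by parts with u = z, dv = (-2*cos(z)) dz, so v = -2*sin(z): now z**2*cos(z) - 2*z*sin(z) + ∫(2*sin(z)) dz.
Step 3. Evaluate the standard form: now z**2*cos(z) - 2*z*sin(z) - 2*cos(z).
Answer: z**2*cos(z) - 2*z*sin(z) - 2*cos(z).


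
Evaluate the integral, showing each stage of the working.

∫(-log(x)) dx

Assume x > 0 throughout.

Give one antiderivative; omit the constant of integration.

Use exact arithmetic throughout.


Step 1. Integrate ∫(-log(x)) dx by parts with u = log(x), dv = (-1) dx, so v = -x [assuming x > 0]: now -x*log(x) + ∫(1) dx.
Step 2. Evaluate the standard form: now -x*log(x) + x.
Answer: -x*log(x) + x.


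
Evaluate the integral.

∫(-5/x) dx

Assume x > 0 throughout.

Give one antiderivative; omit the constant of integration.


Answer: -5*log(x).


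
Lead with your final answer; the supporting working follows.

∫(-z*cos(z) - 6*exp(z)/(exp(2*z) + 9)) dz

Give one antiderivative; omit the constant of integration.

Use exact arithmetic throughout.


The answer is -z*sin(z) - cos(z) - 2*atan(exp(z)/3).
Step 1. Rewrite: now ∫(-z*cos(z)) dz + ∫(-6*exp(z)/(exp(2*z) + 9)) dz.
Step 2. Substitute u = exp(z), turning ∫(-6*exp(z)/(exp(2*z) + 9)) dz into ∫(-6/(u**2 + 9)) du: now ∫(-z*cos(z)) dz + ∫(-6/(u**2 + 9)) du.
Step 3. Evaluate the standard form: now -2*atan(u/3) + ∫(-z*cos(z)) dz.
Step 4. Substitute back u = exp(z): now -2*atan(exp(z)/3) + ∫(-z*cos(z)) dz.
Step 5. Integrate ∫(-z*cos(z)) dz by parts with u = z, dv = (-cos(z)) dz, so v = -sin(z): now -z*sin(z) - 2*atan(exp(z)/3) + ∫(sin(z)) dz.
Step 6. Evaluate the standard form: now -z*sin(z) - cos(z) - 2*atan(exp(z)/3).
Answer: -z*sin(z) - cos(z) - 2*atan(exp(z)/3).


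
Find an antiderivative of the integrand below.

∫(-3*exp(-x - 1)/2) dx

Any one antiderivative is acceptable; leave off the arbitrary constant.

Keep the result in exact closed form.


Answer: 3*exp(-x - 1)/2.


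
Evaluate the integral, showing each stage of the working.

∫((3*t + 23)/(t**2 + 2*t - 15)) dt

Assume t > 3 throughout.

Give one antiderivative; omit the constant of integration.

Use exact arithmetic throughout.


Step 1. Decompose ∫((3*t + 23)/(t**2 + 2*t - 15)) dt by partial fractions, (3*t + 23)/(t**2 + 2*t - 15) = -1/(t + 5) + 4/(t - 3): now ∫(4/(t - 3)) dt + ∫(-1/(t + 5)) dt.
Step 2. Evaluate the standard form [assuming t > 3]: now 4*log(t - 3) + ∫(-1/(t + 5)) dt.
Step 3. Evaluate the standard form [assuming t > -5]: now 4*log(t - 3) - log(t + 5).
Answer: 4*log(t - 3) - log(t + 5).


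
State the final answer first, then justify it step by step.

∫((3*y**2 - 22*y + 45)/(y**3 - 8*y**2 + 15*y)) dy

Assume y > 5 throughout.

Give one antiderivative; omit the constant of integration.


The answer is 3*log(y) + log(y - 5) - log(y - 3).
Step 1. Decompose ∫((3*y**2 - 22*y + 45)/(y**3 - 8*y**2 + 15*y)) dy by partial fractions, (3*y**2 - 22*y + 45)/(y**3 - 8*y**2 + 15*y) = -1/(y - 3) + 1/(y - 5) + 3/y: now ∫(3/y) dy + ∫(1/(y - 5)) dy + ∫(-1/(y - 3)) dy.
Step 2. Evaluate the standard form [assuming y > 3]: now -log(y - 3) + ∫(3/y) dy + ∫(1/(y - 5)) dy.
Step 3. Evaluate the standard form [assuming y > 5]: now log(y - 5) - log(y - 3) + ∫(3/y) dy.
Step 4. Evaluate the standard form [assuming y > 0]: now 3*log(y) + log(y - 5) - log(y - 3).
Answer: 3*log(y) + log(y - 5) - log(y - 3).


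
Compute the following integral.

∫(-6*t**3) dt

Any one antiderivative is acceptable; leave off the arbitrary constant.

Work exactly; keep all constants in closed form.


Answer: -3*t**4/2.


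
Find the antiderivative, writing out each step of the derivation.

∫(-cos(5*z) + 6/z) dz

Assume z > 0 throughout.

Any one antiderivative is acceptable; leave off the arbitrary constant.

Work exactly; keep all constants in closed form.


Step 1. Rewrite: now ∫(6/z) dz + ∫(-cos(5*z)) dz.
Step 2. Evaluate the standard form: now -sin(5*z)/5 + ∫(6/z) dz.
Step 3. Evaluate the standard form [assuming z > 0]: now 6*log(z) - sin(5*z)/5.
Answer: 6*log(z) - sin(5*z)/5.


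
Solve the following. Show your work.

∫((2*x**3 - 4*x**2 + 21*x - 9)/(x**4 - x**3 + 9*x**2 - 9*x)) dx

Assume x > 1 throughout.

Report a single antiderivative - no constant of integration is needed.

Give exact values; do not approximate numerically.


Step 1. Decompose ∫((2*x**3 - 4*x**2 + 21*x - 9)/(x**4 - x**3 + 9*x**2 - 9*x)) dx by partial fractions, (2*x**3 - 4*x**2 + 21*x - 9)/(x**4 - x**3 + 9*x**2 - 9*x) = -3/(x**2 + 9) + 1/(x - 1) + 1/x: now ∫(1/x) dx + ∫(1/(x - 1)) dx + ∫(-3/(x**2 + 9)) dx.
Step 2. Evaluate the standard form [assuming x > 1]: now log(x - 1) + ∫(1/x) dx + ∫(-3/(x**2 + 9)) dx.
Step 3. Evaluate the standard form [assuming x > 0]: now log(x) + log(x - 1) + ∫(-3/(x**2 + 9)) dx.
Step 4. Evaluate the standard form: now log(x) + log(x - 1) - atan(x/3).
Answer: log(x) + log(x - 1) - atan(x/3).


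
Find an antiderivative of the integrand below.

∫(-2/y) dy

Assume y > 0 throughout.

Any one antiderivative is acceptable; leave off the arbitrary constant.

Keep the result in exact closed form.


Answer: -2*log(y).


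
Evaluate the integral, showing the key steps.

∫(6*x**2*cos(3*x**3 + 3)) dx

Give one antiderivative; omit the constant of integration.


Step 1. Substitute u = x**3 + 1, turning ∫(6*x**2*cos(3*x**3 + 3)) dx into ∫(2*cos(3*u)) du: now ∫(2*cos(3*u)) du.
Step 2. Evaluate the standard form: now 2*sin(3*u)/3.
Step 3. Substitute back u = x**3 + 1: now 2*sin(3*x**3 + 3)/3.
Answer: 2*sin(3*x**3 + 3)/3.


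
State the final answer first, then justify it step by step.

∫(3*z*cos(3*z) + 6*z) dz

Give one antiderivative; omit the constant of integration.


The answer is 3*z**2 + z*sin(3*z) + cos(3*z)/3.
Step 1. Rewrite: now ∫(6*z) dz + ∫(3*z*cos(3*z)) dz.
Step 2. Integrate ∫(3*z*cos(3*z)) dz by parts with u = z, dv = (3*cos(3*z)) dz, so v = sin(3*z): now z*sin(3*z) + ∫(6*z) dz + ∫(-sin(3*z)) dz.
Step 3. Evaluate the standard form: now z*sin(3*z) + cos(3*z)/3 + ∫(6*z) dz.
Step 4. Evaluate the standard form: now 3*z**2 + z*sin(3*z) + cos(3*z)/3.
Answer: 3*z**2 + z*sin(3*z) + cos(3*z)/3.


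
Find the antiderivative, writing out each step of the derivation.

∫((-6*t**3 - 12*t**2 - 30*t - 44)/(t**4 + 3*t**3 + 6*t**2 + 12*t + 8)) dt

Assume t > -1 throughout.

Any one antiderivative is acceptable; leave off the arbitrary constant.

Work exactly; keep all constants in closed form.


Step 1. Decompose ∫((-6*t**3 - 12*t**2 - 30*t - 44)/(t**4 + 3*t**3 + 6*t**2 + 12*t + 8)) dt by partial fractions, (-6*t**3 - 12*t**2 - 30*t - 44)/(t**4 + 3*t**3 + 6*t**2 + 12*t + 8) = -2/(t**2 + 4) - 2/(t + 2) - 4/(t + 1): now ∫(-4/(t + 1)) dt + ∫(-2/(t + 2)) dt + ∫(-2/(t**2 + 4)) dt.
Step 2. Evaluate the standard form [assuming t > -2]: now -2*log(t + 2) + ∫(-4/(t + 1)) dt + ∫(-2/(t**2 + 4)) dt.
Step 3. Evaluate the standard form [assuming t > -1]: now -4*log(t + 1) - 2*log(t + 2) + ∫(-2/(t**2 + 4)) dt.
Step 4. Evaluate the standard form: now -4*log(t + 1) - 2*log(t + 2) - atan(t/2).
Answer: -4*log(t + 1) - 2*log(t + 2) - atan(t/2).


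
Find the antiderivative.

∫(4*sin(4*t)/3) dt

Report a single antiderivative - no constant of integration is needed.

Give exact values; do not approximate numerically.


Answer: -cos(4*t)/3.


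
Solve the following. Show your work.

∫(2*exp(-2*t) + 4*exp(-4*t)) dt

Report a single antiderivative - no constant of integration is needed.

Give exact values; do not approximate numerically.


Step 1. Rewrite: now ∫(4*exp(-4*t)) dt + ∫(2*exp(-2*t)) dt.
Step 2. Evaluate the standard form: now ∫(2*exp(-2*t)) dt - exp(-4*t).
Step 3. Evaluate the standard form: now -exp(-2*t) - exp(-4*t).
Answer: -exp(-2*t) - exp(-4*t).


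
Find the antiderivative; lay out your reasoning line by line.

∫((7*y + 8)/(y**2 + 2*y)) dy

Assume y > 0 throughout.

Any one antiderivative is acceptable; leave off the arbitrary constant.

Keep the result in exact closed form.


Step 1. Decompose ∫((7*y + 8)/(y**2 + 2*y)) dy by partial fractions, (7*y + 8)/(y**2 + 2*y) = 3/(y + 2) + 4/y: now ∫(4/y) dy + ∫(3/(y + 2)) dy.
Step 2. Evaluate the standard form [assuming y > -2]: now 3*log(y + 2) + ∫(4/y) dy.
Step 3. Evaluate the standard form [assuming y > 0]: now 4*log(y) + 3*log(y + 2).
Answer: 4*log(y) + 3*log(y + 2).


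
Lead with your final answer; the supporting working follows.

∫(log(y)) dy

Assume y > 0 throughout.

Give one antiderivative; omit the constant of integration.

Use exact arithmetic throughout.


The answer is y*log(y) - y.
Step 1. Integrate ∫(log(y)) dy by parts with u = log(y), dv = (1) dy, so v = y [assuming y > 0]: now y*log(y) + ∫(-1) dy.
Step 2. Evaluate the standard form: now y*log(y) - y.
Answer: y*log(y) - y.


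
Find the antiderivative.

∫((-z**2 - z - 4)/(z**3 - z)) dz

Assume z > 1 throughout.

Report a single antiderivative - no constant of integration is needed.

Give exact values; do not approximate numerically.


Answer: 4*log(z) - 3*log(z - 1) - 2*log(z + 1).


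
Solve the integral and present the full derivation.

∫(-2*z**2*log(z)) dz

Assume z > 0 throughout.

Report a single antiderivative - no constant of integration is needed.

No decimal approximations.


Step 1. Integrate ∫(-2*z**2*log(z)) dz by parts with u = log(z), dv = (-2*z**2) dz, so v = -2*z**3/3 [assuming z > 0]: now -2*z**3*log(z)/3 + ∫(2*z**2/3) dz.
Step 2. Evaluate the standard form: now -2*z**3*log(z)/3 + 2*z**3/9.
Answer: -2*z**3*log(z)/3 + 2*z**3/9.


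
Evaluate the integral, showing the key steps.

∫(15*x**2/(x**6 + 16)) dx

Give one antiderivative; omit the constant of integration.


Step 1. Substitute u = x**3, turning ∫(15*x**2/(x**6 + 16)) dx into ∫(5/(u**2 + 16)) du: now ∫(5/(u**2 + 16)) du.
Step 2. Evaluate the standard form: now 5*atan(u/4)/4.
Step 3. Substitute back u = x**3: now 5*atan(x**3/4)/4.
Answer: 5*atan(x**3/4)/4.


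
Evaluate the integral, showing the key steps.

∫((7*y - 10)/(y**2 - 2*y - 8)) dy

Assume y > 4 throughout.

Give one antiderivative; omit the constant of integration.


Step 1. Decompose ∫((7*y - 10)/(y**2 - 2*y - 8)) dy by partial fractions, (7*y - 10)/(y**2 - 2*y - 8) = 4/(y + 2) + 3/(y - 4): now ∫(3/(y - 4)) dy + ∫(4/(y + 2)) dy.
Step 2. Evaluate the standard form [assuming y > -2]: now 4*log(y + 2) + ∫(3/(y - 4)) dy.
Step 3. Evaluate the standard form [assuming y > 4]: now 3*log(y - 4) + 4*log(y + 2).
Answer: 3*log(y - 4) + 4*log(y + 2).


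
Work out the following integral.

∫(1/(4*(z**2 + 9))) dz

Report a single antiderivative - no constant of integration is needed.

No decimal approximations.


Answer: atan(z/3)/12.


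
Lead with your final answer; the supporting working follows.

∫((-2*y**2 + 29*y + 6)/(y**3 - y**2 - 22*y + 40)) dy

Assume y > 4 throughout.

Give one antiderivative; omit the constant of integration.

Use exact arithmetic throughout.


The answer is 5*log(y - 4) - 4*log(y - 2) - 3*log(y + 5).
Step 1. Decompose ∫((-2*y**2 + 29*y + 6)/(y**3 - y**2 - 22*y + 40)) dy by partial fractions, (-2*y**2 + 29*y + 6)/(y**3 - y**2 - 22*y + 40) = -3/(y + 5) - 4/(y - 2) + 5/(y - 4): now ∫(5/(y - 4)) dy + ∫(-4/(y - 2)) dy + ∫(-3/(y + 5)) dy.
Step 2. Evaluate the standard form [assuming y > 4]: now 5*log(y - 4) + ∫(-4/(y - 2)) dy + ∫(-3/(y + 5)) dy.
Step 3. Evaluate the standard form [assuming y > -5]: now 5*log(y - 4) - 3*log(y + 5) + ∫(-4/(y - 2)) dy.
Step 4. Evaluate the standard form [assuming y > 2]: now 5*log(y - 4) - 4*log(y - 2) - 3*log(y + 5).
Answer: 5*log(y - 4) - 4*log(y - 2) - 3*log(y + 5).


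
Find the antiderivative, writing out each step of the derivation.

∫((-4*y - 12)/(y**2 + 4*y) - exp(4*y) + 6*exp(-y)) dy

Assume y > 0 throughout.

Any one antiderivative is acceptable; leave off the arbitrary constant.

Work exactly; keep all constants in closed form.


Step 1. Rewrite: now ∫((-4*y - 12)/(y**2 + 4*y)) dy + ∫(6*exp(-y)) dy + ∫(-exp(4*y)) dy.
Step 2. Evaluate the standard form: now ∫((-4*y - 12)/(y**2 + 4*y)) dy + ∫(-exp(4*y)) dy - 6*exp(-y).
Step 3. Evaluate the standard form: now -exp(4*y)/4 + ∫((-4*y - 12)/(y**2 + 4*y)) dy - 6*exp(-y).
Step 4. Decompose ∫((-4*y - 12)/(y**2 + 4*y)) dy by partial fractions, (-4*y - 12)/(y**2 + 4*y) = -1/(y + 4) - 3/y: now -exp(4*y)/4 + ∫(-3/y) dy + ∫(-1/(y + 4)) dy - 6*exp(-y).
Step 5. Evaluate the standard form [assuming y > -4]: now -exp(4*y)/4 - log(y + 4) + ∫(-3/y) dy - 6*exp(-y).
Step 6. Evaluate the standard form [assuming y > 0]: now -exp(4*y)/4 - 3*log(y) - log(y + 4) - 6*exp(-y).
Answer: -exp(4*y)/4 - 3*log(y) - log(y + 4) - 6*exp(-y).


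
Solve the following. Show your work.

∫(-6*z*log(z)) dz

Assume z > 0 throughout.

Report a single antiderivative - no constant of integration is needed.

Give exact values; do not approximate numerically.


Step 1. Integrate ∫(-6*z*log(z)) dz by parts with u = log(z), dv = (-6*z) dz, so v = -3*z**2 [assuming z > 0]: now -3*z**2*log(z) + ∫(3*z) dz.
Step 2. Evaluate the standard form: now -3*z**2*log(z) + 3*z**2/2.
Answer: -3*z**2*log(z) + 3*z**2/2.


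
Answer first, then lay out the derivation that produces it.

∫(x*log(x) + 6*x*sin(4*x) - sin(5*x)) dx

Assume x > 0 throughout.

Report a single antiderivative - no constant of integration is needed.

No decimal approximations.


The answer is x**2*log(x)/2 - x**2/4 - 3*x*cos(4*x)/2 + 3*sin(4*x)/8 + cos(5*x)/5.
Step 1. Rewrite: now ∫(x*log(x)) dx + ∫(6*x*sin(4*x)) dx + ∫(-sin(5*x)) dx.
Step 2. Integrate ∫(6*x*sin(4*x)) dx by parts with u = x, dv = (6*sin(4*x)) dx, so v = -3*cos(4*x)/2: now -3*x*cos(4*x)/2 + ∫(x*log(x)) dx + ∫(-sin(5*x)) dx + ∫(3*cos(4*x)/2) dx.
Step 3. Evaluate the standard form: now -3*x*cos(4*x)/2 + 3*sin(4*x)/8 + ∫(x*log(x)) dx + ∫(-sin(5*x)) dx.
Step 4. Evaluate the standard form: now -3*x*cos(4*x)/2 + 3*sin(4*x)/8 + cos(5*x)/5 + ∫(x*log(x)) dx.
Step 5. Integrate ∫(x*log(x)) dx by parts with u = log(x), dv = (x) dx, so v = x**2/2 [assuming x > 0]: now x**2*log(x)/2 - 3*x*cos(4*x)/2 + 3*sin(4*x)/8 + cos(5*x)/5 + ∫(-x/2) dx.
Step 6. Evaluate the standard form: now x**2*log(x)/2 - x**2/4 - 3*x*cos(4*x)/2 + 3*sin(4*x)/8 + cos(5*x)/5.
Answer: x**2*log(x)/2 - x**2/4 - 3*x*cos(4*x)/2 + 3*sin(4*x)/8 + cos(5*x)/5.


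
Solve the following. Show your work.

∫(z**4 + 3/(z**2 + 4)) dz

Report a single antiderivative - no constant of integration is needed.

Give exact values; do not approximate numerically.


Step 1. Rewrite: now ∫(z**4) dz + ∫(3/(z**2 + 4)) dz.
Step 2. Evaluate the standard form: now z**5/5 + ∫(3/(z**2 + 4)) dz.
Step 3. Evaluate the standard form: now z**5/5 + 3*atan(z/2)/2.
Answer: z**5/5 + 3*atan(z/2)/2.


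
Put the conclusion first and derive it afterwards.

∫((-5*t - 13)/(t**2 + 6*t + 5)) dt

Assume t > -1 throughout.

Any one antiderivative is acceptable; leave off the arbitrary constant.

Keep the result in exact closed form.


The answer is -2*log(t + 1) - 3*log(t + 5).
Step 1. Decompose ∫((-5*t - 13)/(t**2 + 6*t + 5)) dt by partial fractions, (-5*t - 13)/(t**2 + 6*t + 5) = -3/(t + 5) - 2/(t + 1): now ∫(-2/(t + 1)) dt + ∫(-3/(t + 5)) dt.
Step 2. Evaluate the standard form [assuming t > -1]: now -2*log(t + 1) + ∫(-3/(t + 5)) dt.
Step 3. Evaluate the standard form [assuming t > -5]: now -2*log(t + 1) - 3*log(t + 5).
Answer: -2*log(t + 1) - 3*log(t + 5).


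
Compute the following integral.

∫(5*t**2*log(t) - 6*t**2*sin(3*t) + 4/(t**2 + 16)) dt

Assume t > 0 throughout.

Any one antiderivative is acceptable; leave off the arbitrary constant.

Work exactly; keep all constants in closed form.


Answer: 5*t**3*log(t)/3 - 5*t**3/9 + 2*t**2*cos(3*t) - 4*t*sin(3*t)/3 - 4*cos(3*t)/9 + atan(t/4).


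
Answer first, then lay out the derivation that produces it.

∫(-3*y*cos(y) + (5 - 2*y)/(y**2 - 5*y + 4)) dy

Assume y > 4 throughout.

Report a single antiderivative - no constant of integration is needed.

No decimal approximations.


The answer is -3*y*sin(y) - log(y - 4) - log(y - 1) - 3*cos(y).
Step 1. Rewrite: now ∫(-3*y*cos(y)) dy + ∫((5 - 2*y)/(y**2 - 5*y + 4)) dy.
Step 2. Integrate ∫(-3*y*cos(y)) dy by parts with u = y, dv = (-3*cos(y)) dy, so v = -3*sin(y): now -3*y*sin(y) + ∫((5 - 2*y)/(y**2 - 5*y + 4)) dy + ∫(3*sin(y)) dy.
Step 3. Evaluate the standard form: now -3*y*sin(y) - 3*cos(y) + ∫((5 - 2*y)/(y**2 - 5*y + 4)) dy.
Step 4. Decompose ∫((5 - 2*y)/(y**2 - 5*y + 4)) dy by partial fractions, (5 - 2*y)/(y**2 - 5*y + 4) = -1/(y - 1) - 1/(y - 4): now -3*y*sin(y) - 3*cos(y) + ∫(-1/(y - 4)) dy + ∫(-1/(y - 1)) dy.
Step 5. Evaluate the standard form [assuming y > 1]: now -3*y*sin(y) - log(y - 1) - 3*cos(y) + ∫(-1/(y - 4)) dy.
Step 6. Evaluate the standard form [assuming y > 4]: now -3*y*sin(y) - log(y - 4) - log(y - 1) - 3*cos(y).
Answer: -3*y*sin(y) - log(y - 4) - log(y - 1) - 3*cos(y).
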